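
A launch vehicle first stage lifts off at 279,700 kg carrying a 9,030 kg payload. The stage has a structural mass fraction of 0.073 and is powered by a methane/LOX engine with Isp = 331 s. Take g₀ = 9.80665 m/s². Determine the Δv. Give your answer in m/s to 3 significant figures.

Stage wet mass = m₀ − payload = 279,700 − 9,030 = 270,670 kg.
Stage dry mass = ε × stage wet mass = 0.073 × 270,670 = 19,758.9 kg.
Burnout mass m_f = stage dry + payload = 19,758.9 + 9,030 = 28,788.9 kg.
v_e = Isp · g₀ = 331 × 9.80665 = 3246.0 m/s.
Δv = v_e · ln(279,700/28,788.9) = 3246.0 × ln(9.716) = 3246.0 × 2.2737 ≈ 7381 m/s.

Δv ≈ 7380 m/s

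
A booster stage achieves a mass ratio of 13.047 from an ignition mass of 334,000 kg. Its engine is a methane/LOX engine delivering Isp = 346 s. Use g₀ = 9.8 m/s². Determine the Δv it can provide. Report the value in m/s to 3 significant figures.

Δv ≈ 8710 m/s

v_e = Isp · g₀ = 346 × 9.8 = 3390.8 m/s.
Δv = v_e · ln(13.047) = 3390.8 × 2.5686 ≈ 8709.5 m/s.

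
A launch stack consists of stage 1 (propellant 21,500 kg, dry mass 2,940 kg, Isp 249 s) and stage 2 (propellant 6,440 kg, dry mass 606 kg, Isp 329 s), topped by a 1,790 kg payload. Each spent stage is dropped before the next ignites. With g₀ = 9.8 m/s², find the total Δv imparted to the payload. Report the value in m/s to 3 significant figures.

Δv ≈ 6740 m/s

Ignition mass of stage 1 = 21,500+2,940 + 6,440+606 + 1,790 = 33,276 kg.
Stage 1: m₀ = 33,276 kg, m_f = 33,276 − 21,500 = 11,776 kg; Δv = 249×9.8×ln(2.826) = 2440.2×1.0388 ≈ 2535 m/s.
Stage 2: m₀ = 8,836 kg, m_f = 8,836 − 6,440 = 2,396 kg; Δv = 329×9.8×ln(3.688) = 3224.2×1.3050 ≈ 4208 m/s.
Total Δv = 2535 + 4208 = 6743 m/s.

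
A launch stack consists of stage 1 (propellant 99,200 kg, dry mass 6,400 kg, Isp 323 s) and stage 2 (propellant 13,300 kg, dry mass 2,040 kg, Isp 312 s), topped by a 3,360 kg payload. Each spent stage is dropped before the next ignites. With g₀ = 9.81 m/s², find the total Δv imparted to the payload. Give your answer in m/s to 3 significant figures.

Ignition mass of stage 1 = 99,200+6,400 + 13,300+2,040 + 3,360 = 124,300 kg.
Stage 1: m₀ = 124,300 kg, m_f = 124,300 − 99,200 = 25,100 kg; Δv = 323×9.81×ln(4.952) = 3168.6×1.5998 ≈ 5069 m/s.
Stage 2: m₀ = 18,700 kg, m_f = 18,700 − 13,300 = 5,400 kg; Δv = 312×9.81×ln(3.463) = 3060.7×1.2421 ≈ 3802 m/s.
Total Δv = 5069 + 3802 = 8871 m/s.

Δv ≈ 8870 m/s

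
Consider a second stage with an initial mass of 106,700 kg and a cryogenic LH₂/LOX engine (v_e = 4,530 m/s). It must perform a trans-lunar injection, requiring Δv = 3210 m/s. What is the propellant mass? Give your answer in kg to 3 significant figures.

propellant mass ≈ 54200 kg

m₀/m_f = exp(Δv / v_e) = exp(3210 / 4530.0) = exp(0.7086) = 2.0312.
m_f = 106,700 / 2.0312 = 52,530.5 kg, so propellant = m₀ − m_f = 106,700 − 52,530.5 = 54,169.5 kg.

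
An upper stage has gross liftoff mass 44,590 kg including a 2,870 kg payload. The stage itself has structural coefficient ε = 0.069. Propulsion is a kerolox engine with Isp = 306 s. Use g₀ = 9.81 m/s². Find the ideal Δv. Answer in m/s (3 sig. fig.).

Stage wet mass = m₀ − payload = 44,590 − 2,870 = 41,720 kg.
Stage dry mass = ε × stage wet mass = 0.069 × 41,720 = 2,878.68 kg.
Burnout mass m_f = stage dry + payload = 2,878.68 + 2,870 = 5,748.68 kg.
v_e = Isp · g₀ = 306 × 9.81 = 3001.9 m/s.
Δv = v_e · ln(44,590/5,748.68) = 3001.9 × ln(7.757) = 3001.9 × 2.0485 ≈ 6149 m/s.

Δv ≈ 6150 m/s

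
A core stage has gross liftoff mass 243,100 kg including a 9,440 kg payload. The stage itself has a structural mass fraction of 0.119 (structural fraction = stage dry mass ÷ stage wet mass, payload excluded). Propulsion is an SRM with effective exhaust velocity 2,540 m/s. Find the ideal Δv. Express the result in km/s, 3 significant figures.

Δv ≈ 4.76 km/s

Stage wet mass = m₀ − payload = 243,100 − 9,440 = 233,660 kg.
Stage dry mass = ε × stage wet mass = 0.119 × 233,660 = 27,805.5 kg.
Burnout mass m_f = stage dry + payload = 27,805.5 + 9,440 = 37,245.5 kg.
Δv = v_e · ln(243,100/37,245.5) = 2540.0 × ln(6.527) = 2540.0 × 1.8759 ≈ 4765 m/s.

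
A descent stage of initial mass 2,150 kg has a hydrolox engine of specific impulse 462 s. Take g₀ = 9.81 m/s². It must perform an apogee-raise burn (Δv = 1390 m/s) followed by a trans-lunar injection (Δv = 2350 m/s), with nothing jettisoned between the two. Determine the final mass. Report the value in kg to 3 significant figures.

v_e = Isp · g₀ = 462 × 9.81 = 4532.2 m/s.
After the first burn: m = 2150 × exp(−1390/4532.2) = 2150 × 0.73588 = 1,582.14 kg.
After the second burn: m = 1,582.14 × exp(−2350/4532.2) = 1,582.14 × 0.59541 = 942.022 kg.

final mass ≈ 942 kg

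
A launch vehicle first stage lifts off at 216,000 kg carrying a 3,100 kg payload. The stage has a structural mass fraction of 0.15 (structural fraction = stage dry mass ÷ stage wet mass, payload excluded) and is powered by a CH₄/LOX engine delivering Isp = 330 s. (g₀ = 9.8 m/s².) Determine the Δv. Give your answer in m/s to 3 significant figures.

Δv ≈ 5880 m/s

Stage wet mass = m₀ − payload = 216,000 − 3,100 = 212,900 kg.
Stage dry mass = ε × stage wet mass = 0.15 × 212,900 = 31,935 kg.
Burnout mass m_f = stage dry + payload = 31,935 + 3,100 = 35,035 kg.
v_e = Isp · g₀ = 330 × 9.8 = 3234.0 m/s.
By the Tsiolkovsky rocket equation, Δv = v_e · ln(216,000/35,035) = 3234.0 × ln(6.165) = 3234.0 × 1.8189 ≈ 5882 m/s.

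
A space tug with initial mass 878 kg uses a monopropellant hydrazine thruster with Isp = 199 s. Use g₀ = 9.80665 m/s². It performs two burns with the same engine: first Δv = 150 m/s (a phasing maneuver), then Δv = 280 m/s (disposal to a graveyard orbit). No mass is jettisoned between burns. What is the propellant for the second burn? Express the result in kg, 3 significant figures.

propellant for the second burn ≈ 109 kg

v_e = Isp · g₀ = 199 × 9.80665 = 1951.5 m/s.
After the first burn: m = 878 × exp(−150/1951.5) = 878 × 0.92602 = 813.046 kg.
After the second burn: m = 813.046 × exp(−280/1951.5) = 813.046 × 0.86634 = 704.374 kg.
Second-burn propellant = 813.046 − 704.374 = 108.672 kg.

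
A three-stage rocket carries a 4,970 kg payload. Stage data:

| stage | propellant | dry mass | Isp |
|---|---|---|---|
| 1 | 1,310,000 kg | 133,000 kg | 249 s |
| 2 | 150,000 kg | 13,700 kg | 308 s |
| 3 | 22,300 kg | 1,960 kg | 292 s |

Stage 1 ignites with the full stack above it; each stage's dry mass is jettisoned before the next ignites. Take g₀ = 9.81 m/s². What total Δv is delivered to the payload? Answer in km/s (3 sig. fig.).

Δv ≈ 12.6 km/s

Ignition mass of stage 1 = 1,310,000+133,000 + 150,000+13,700 + 22,300+1,960 + 4,970 = 1,635,930 kg.
Stage 1: m₀ = 1,635,930 kg, m_f = 1,635,930 − 1,310,000 = 325,930 kg; Δv = 249×9.81×ln(5.019) = 2442.7×1.6133 ≈ 3941 m/s.
Stage 2: m₀ = 192,930 kg, m_f = 192,930 − 150,000 = 42,930 kg; Δv = 308×9.81×ln(4.494) = 3021.5×1.5028 ≈ 4541 m/s.
Stage 3: m₀ = 29,230 kg, m_f = 29,230 − 22,300 = 6,930 kg; Δv = 292×9.81×ln(4.218) = 2864.5×1.4393 ≈ 4123 m/s.
Total Δv = 3941 + 4541 + 4123 = 12605 m/s.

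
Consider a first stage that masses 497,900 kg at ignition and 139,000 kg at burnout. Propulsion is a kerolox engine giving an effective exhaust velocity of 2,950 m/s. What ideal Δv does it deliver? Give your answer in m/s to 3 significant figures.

Δv ≈ 3760 m/s

Rocket equation: Δv = v_e · ln(m₀/m_f) = 2950.0 × ln(3.582) = 2950.0 × 1.2759 ≈ 3764.0 m/s.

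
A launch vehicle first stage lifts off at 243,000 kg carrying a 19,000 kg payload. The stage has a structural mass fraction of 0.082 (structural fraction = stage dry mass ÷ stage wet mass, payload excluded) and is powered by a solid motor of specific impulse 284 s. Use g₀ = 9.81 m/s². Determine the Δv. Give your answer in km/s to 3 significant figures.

Stage wet mass = m₀ − payload = 243,000 − 19,000 = 224,000 kg.
Stage dry mass = ε × stage wet mass = 0.082 × 224,000 = 18,368 kg.
Burnout mass m_f = stage dry + payload = 18,368 + 19,000 = 37,368 kg.
v_e = Isp · g₀ = 284 × 9.81 = 2786.0 m/s.
Δv = v_e · ln(243,000/37,368) = 2786.0 × ln(6.503) = 2786.0 × 1.8722 ≈ 5216 m/s.

Δv ≈ 5.22 km/s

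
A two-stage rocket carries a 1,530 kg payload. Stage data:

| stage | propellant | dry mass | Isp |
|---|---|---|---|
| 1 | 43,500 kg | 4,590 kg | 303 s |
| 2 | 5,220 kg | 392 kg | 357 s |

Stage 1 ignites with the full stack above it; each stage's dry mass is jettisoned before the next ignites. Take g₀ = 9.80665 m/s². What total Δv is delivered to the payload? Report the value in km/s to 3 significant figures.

Δv ≈ 9.20 km/s

Ignition mass of stage 1 = 43,500+4,590 + 5,220+392 + 1,530 = 55,232 kg.
Stage 1: m₀ = 55,232 kg, m_f = 55,232 − 43,500 = 11,732 kg; Δv = 303×9.80665×ln(4.708) = 2971.4×1.5492 ≈ 4603 m/s.
Stage 2: m₀ = 7,142 kg, m_f = 7,142 − 5,220 = 1,922 kg; Δv = 357×9.80665×ln(3.716) = 3501.0×1.3126 ≈ 4595 m/s.
Total Δv = 4603 + 4595 = 9198 m/s.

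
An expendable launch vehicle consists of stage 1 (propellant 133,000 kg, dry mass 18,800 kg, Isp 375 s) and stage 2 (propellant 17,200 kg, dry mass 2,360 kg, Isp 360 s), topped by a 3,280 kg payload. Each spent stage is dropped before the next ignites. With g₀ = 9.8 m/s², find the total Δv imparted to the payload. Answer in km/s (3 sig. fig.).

Ignition mass of stage 1 = 133,000+18,800 + 17,200+2,360 + 3,280 = 174,640 kg.
Stage 1: m₀ = 174,640 kg, m_f = 174,640 − 133,000 = 41,640 kg; Δv = 375×9.8×ln(4.194) = 3675.0×1.4337 ≈ 5269 m/s.
Stage 2: m₀ = 22,840 kg, m_f = 22,840 − 17,200 = 5,640 kg; Δv = 360×9.8×ln(4.05) = 3528.0×1.3986 ≈ 4934 m/s.
Total Δv = 5269 + 4934 = 10203 m/s.

Δv ≈ 10.2 km/s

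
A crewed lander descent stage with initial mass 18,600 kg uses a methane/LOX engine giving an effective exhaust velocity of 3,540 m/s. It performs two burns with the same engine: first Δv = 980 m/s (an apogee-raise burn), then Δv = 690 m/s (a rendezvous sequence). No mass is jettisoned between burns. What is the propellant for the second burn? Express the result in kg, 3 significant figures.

propellant for the second burn ≈ 2500 kg

After the first burn: m = 18600 × exp(−980/3540.0) = 18600 × 0.75818 = 14,102.1 kg.
After the second burn: m = 14,102.1 × exp(−690/3540.0) = 14,102.1 × 0.82290 = 11,604.6 kg.
Second-burn propellant = 14,102.1 − 11,604.6 = 2,497.5 kg.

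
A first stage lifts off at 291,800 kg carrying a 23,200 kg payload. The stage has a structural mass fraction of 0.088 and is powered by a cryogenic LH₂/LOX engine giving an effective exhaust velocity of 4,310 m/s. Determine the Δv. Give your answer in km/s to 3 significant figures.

Δv ≈ 7.88 km/s

Stage wet mass = m₀ − payload = 291,800 − 23,200 = 268,600 kg.
Stage dry mass = ε × stage wet mass = 0.088 × 268,600 = 23,636.8 kg.
Burnout mass m_f = stage dry + payload = 23,636.8 + 23,200 = 46,836.8 kg.
Using Δv = v_e ln(m₀/m_f): Δv = v_e · ln(291,800/46,836.8) = 4310.0 × ln(6.23) = 4310.0 × 1.8294 ≈ 7885 m/s.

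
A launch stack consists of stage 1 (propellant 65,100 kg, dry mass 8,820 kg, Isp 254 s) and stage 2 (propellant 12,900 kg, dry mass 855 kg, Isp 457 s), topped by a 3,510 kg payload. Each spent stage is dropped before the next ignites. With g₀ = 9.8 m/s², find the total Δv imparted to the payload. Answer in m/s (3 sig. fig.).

Δv ≈ 9270 m/s

Ignition mass of stage 1 = 65,100+8,820 + 12,900+855 + 3,510 = 91,185 kg.
Stage 1: m₀ = 91,185 kg, m_f = 91,185 − 65,100 = 26,085 kg; Δv = 254×9.8×ln(3.496) = 2489.2×1.2515 ≈ 3115 m/s.
Stage 2: m₀ = 17,265 kg, m_f = 17,265 − 12,900 = 4,365 kg; Δv = 457×9.8×ln(3.955) = 4478.6×1.3751 ≈ 6158 m/s.
Total Δv = 3115 + 6158 = 9273 m/s.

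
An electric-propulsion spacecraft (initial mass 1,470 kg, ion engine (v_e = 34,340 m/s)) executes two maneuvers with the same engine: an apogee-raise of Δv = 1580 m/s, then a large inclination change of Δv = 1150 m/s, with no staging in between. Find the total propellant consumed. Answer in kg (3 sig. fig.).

total propellant consumed ≈ 112 kg

After the first burn: m = 1470 × exp(−1580/34340.0) = 1470 × 0.95503 = 1,403.89 kg.
After the second burn: m = 1,403.89 × exp(−1150/34340.0) = 1,403.89 × 0.96707 = 1,357.66 kg.
Total propellant = m₀ − m_final = 1470 − 1,357.66 = 112.34 kg.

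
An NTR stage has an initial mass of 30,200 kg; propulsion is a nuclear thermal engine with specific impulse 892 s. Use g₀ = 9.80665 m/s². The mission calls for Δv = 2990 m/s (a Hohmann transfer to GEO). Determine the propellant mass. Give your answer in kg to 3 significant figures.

propellant mass ≈ 8740 kg

v_e = Isp · g₀ = 892 × 9.80665 = 8747.5 m/s.
From the ideal rocket equation, m₀/m_f = exp(Δv / v_e) = exp(2990 / 8747.5) = exp(0.3418) = 1.4075.
m_f = 30,200 / 1.4075 = 21,456.5 kg, so propellant = m₀ − m_f = 30,200 − 21,456.5 = 8,743.5 kg.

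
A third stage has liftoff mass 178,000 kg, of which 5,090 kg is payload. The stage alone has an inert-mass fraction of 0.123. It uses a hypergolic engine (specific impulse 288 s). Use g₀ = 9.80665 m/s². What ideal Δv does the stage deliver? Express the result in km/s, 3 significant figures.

Stage wet mass = m₀ − payload = 178,000 − 5,090 = 172,910 kg.
Stage dry mass = ε × stage wet mass = 0.123 × 172,910 = 21,267.9 kg.
Burnout mass m_f = stage dry + payload = 21,267.9 + 5,090 = 26,357.9 kg.
v_e = Isp · g₀ = 288 × 9.80665 = 2824.3 m/s.
Δv = v_e · ln(178,000/26,357.9) = 2824.3 × ln(6.753) = 2824.3 × 1.9100 ≈ 5394 m/s.

Δv ≈ 5.39 km/s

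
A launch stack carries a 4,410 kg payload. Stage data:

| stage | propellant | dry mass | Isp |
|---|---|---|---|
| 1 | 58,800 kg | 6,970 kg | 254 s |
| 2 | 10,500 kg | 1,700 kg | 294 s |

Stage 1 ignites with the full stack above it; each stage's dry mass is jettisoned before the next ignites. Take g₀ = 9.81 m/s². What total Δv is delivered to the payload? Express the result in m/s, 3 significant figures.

Ignition mass of stage 1 = 58,800+6,970 + 10,500+1,700 + 4,410 = 82,380 kg.
Stage 1: m₀ = 82,380 kg, m_f = 82,380 − 58,800 = 23,580 kg; Δv = 254×9.81×ln(3.494) = 2491.7×1.2509 ≈ 3117 m/s.
Stage 2: m₀ = 16,610 kg, m_f = 16,610 − 10,500 = 6,110 kg; Δv = 294×9.81×ln(2.718) = 2884.1×1.0001 ≈ 2884 m/s.
Total Δv = 3117 + 2884 = 6001 m/s.

Δv ≈ 6000 m/s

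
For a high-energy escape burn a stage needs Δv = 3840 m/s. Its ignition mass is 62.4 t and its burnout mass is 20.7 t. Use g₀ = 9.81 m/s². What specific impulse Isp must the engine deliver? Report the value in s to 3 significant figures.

Isp ≈ 355 s

ln(m₀/m_f) = ln(62400/20700) = ln(3.014) = 1.1034.
v_e = Δv / ln(m₀/m_f) = 3840 / 1.1034 = 3480.1 m/s.
Isp = v_e / g₀ = 3480.1 / 9.81 = 354.7 s.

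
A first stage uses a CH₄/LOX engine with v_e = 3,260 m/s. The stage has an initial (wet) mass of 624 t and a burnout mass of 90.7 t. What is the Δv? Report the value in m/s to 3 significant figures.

By the Tsiolkovsky rocket equation, Δv = v_e · ln(m₀/m_f) = 3260.0 × ln(6.88) = 3260.0 × 1.9286 ≈ 6287.2 m/s.

Δv ≈ 6290 m/s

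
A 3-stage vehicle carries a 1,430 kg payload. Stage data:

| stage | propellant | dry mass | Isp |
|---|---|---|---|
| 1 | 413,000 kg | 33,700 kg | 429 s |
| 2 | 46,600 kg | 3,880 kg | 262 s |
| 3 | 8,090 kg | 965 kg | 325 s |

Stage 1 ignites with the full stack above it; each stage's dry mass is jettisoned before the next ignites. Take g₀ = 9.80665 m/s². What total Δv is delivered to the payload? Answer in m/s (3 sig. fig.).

Δv ≈ 15500 m/s

Ignition mass of stage 1 = 413,000+33,700 + 46,600+3,880 + 8,090+965 + 1,430 = 507,665 kg.
Stage 1: m₀ = 507,665 kg, m_f = 507,665 − 413,000 = 94,665 kg; Δv = 429×9.80665×ln(5.363) = 4207.1×1.6795 ≈ 7066 m/s.
Stage 2: m₀ = 60,965 kg, m_f = 60,965 − 46,600 = 14,365 kg; Δv = 262×9.80665×ln(4.244) = 2569.3×1.4455 ≈ 3714 m/s.
Stage 3: m₀ = 10,485 kg, m_f = 10,485 − 8,090 = 2,395 kg; Δv = 325×9.80665×ln(4.378) = 3187.2×1.4766 ≈ 4706 m/s.
Total Δv = 7066 + 3714 + 4706 = 15486 m/s.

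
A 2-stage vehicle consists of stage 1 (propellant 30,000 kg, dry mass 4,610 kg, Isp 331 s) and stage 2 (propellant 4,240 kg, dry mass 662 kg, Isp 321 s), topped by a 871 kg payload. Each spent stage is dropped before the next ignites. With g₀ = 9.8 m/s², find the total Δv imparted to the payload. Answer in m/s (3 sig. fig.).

Ignition mass of stage 1 = 30,000+4,610 + 4,240+662 + 871 = 40,383 kg.
Stage 1: m₀ = 40,383 kg, m_f = 40,383 − 30,000 = 10,383 kg; Δv = 331×9.8×ln(3.889) = 3243.8×1.3582 ≈ 4406 m/s.
Stage 2: m₀ = 5,773 kg, m_f = 5,773 − 4,240 = 1,533 kg; Δv = 321×9.8×ln(3.766) = 3145.8×1.3260 ≈ 4171 m/s.
Total Δv = 4406 + 4171 = 8577 m/s.

Δv ≈ 8580 m/s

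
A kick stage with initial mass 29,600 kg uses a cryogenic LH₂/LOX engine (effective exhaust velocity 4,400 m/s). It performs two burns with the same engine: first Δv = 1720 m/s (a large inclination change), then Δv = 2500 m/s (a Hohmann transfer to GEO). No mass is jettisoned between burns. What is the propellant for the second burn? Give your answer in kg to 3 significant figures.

propellant for the second burn ≈ 8680 kg

After the first burn: m = 29600 × exp(−1720/4400.0) = 29600 × 0.67644 = 20,022.6 kg.
After the second burn: m = 20,022.6 × exp(−2500/4400.0) = 20,022.6 × 0.56655 = 11,343.8 kg.
Second-burn propellant = 20,022.6 − 11,343.8 = 8,678.8 kg.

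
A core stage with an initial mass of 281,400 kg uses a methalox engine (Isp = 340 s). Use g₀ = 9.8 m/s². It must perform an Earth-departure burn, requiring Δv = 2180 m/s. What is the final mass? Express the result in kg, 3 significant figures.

final mass ≈ 146000 kg

v_e = Isp · g₀ = 340 × 9.8 = 3332.0 m/s.
By the Tsiolkovsky rocket equation, m₀/m_f = exp(Δv / v_e) = exp(2180 / 3332.0) = exp(0.6543) = 1.9237.
m_f = m₀ / 1.9237 = 281,400 / 1.9237 = 146,281 kg.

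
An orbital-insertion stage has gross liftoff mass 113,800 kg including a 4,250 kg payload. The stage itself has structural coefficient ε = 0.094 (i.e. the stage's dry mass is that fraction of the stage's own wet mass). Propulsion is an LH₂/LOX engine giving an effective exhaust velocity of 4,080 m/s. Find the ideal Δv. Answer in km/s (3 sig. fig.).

Stage wet mass = m₀ − payload = 113,800 − 4,250 = 109,550 kg.
Stage dry mass = ε × stage wet mass = 0.094 × 109,550 = 10,297.7 kg.
Burnout mass m_f = stage dry + payload = 10,297.7 + 4,250 = 14,547.7 kg.
By the Tsiolkovsky rocket equation, Δv = v_e · ln(113,800/14,547.7) = 4080.0 × ln(7.823) = 4080.0 × 2.0570 ≈ 8393 m/s.

Δv ≈ 8.39 km/s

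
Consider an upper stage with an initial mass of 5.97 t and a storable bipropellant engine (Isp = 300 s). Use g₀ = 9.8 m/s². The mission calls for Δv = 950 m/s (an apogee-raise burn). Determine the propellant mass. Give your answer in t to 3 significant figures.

propellant mass ≈ 1.65 t

v_e = Isp · g₀ = 300 × 9.8 = 2940.0 m/s.
m₀/m_f = exp(Δv / v_e) = exp(950 / 2940.0) = exp(0.3231) = 1.3814.
m_f = 5.97 / 1.3814 = 4.3217 t, so propellant = m₀ − m_f = 5.97 − 4.3217 = 1.6483 t.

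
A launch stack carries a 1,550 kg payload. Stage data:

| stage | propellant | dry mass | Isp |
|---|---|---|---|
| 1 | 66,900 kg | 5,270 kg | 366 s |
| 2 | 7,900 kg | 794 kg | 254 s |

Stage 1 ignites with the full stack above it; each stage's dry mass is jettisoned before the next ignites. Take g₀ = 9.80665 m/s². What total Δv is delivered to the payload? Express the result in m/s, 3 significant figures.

Ignition mass of stage 1 = 66,900+5,270 + 7,900+794 + 1,550 = 82,414 kg.
Stage 1: m₀ = 82,414 kg, m_f = 82,414 − 66,900 = 15,514 kg; Δv = 366×9.80665×ln(5.312) = 3589.2×1.6700 ≈ 5994 m/s.
Stage 2: m₀ = 10,244 kg, m_f = 10,244 − 7,900 = 2,344 kg; Δv = 254×9.80665×ln(4.37) = 2490.9×1.4748 ≈ 3674 m/s.
Total Δv = 5994 + 3674 = 9668 m/s.

Δv ≈ 9670 m/s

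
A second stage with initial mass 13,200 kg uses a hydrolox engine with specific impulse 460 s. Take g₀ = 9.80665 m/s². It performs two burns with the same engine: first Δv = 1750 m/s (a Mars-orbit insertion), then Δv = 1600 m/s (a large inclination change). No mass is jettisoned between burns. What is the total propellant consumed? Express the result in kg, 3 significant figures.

total propellant consumed ≈ 6920 kg

v_e = Isp · g₀ = 460 × 9.80665 = 4511.1 m/s.
After the first burn: m = 13200 × exp(−1750/4511.1) = 13200 × 0.67846 = 8,955.67 kg.
After the second burn: m = 8,955.67 × exp(−1600/4511.1) = 8,955.67 × 0.70140 = 6,281.51 kg.
Total propellant = m₀ − m_final = 13200 − 6,281.51 = 6,918.49 kg.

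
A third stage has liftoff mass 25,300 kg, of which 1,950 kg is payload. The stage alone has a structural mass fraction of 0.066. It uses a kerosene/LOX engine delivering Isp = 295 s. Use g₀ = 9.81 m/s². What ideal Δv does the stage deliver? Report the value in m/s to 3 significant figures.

Stage wet mass = m₀ − payload = 25,300 − 1,950 = 23,350 kg.
Stage dry mass = ε × stage wet mass = 0.066 × 23,350 = 1,541.1 kg.
Burnout mass m_f = stage dry + payload = 1,541.1 + 1,950 = 3,491.1 kg.
v_e = Isp · g₀ = 295 × 9.81 = 2894.0 m/s.
From the ideal rocket equation, Δv = v_e · ln(25,300/3,491.1) = 2894.0 × ln(7.247) = 2894.0 × 1.9806 ≈ 5732 m/s.

Δv ≈ 5730 m/s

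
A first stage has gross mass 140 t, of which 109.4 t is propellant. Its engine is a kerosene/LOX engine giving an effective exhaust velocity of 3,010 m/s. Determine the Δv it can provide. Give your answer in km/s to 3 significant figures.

m_f = m₀ − m_prop = 140 − 109.4 = 30.6 t.
By the Tsiolkovsky rocket equation, Δv = v_e · ln(m₀/m_f) = 3010.0 × ln(4.575) = 3010.0 × 1.5206 ≈ 4577.1 m/s.

Δv ≈ 4.58 km/s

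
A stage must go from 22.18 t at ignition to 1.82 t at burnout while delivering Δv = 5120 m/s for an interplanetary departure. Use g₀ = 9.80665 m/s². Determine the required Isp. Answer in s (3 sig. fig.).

Isp ≈ 209 s

ln(m₀/m_f) = ln(22180/1820) = ln(12.19) = 2.5004.
Rocket equation: v_e = Δv / ln(m₀/m_f) = 5120 / 2.5004 = 2047.7 m/s.
Isp = v_e / g₀ = 2047.7 / 9.80665 = 208.8 s.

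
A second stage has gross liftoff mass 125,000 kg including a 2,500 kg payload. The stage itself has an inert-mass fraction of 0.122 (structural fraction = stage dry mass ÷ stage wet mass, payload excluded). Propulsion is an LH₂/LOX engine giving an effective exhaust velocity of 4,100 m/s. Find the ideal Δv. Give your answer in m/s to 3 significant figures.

Stage wet mass = m₀ − payload = 125,000 − 2,500 = 122,500 kg.
Stage dry mass = ε × stage wet mass = 0.122 × 122,500 = 14,945 kg.
Burnout mass m_f = stage dry + payload = 14,945 + 2,500 = 17,445 kg.
Rocket equation: Δv = v_e · ln(125,000/17,445) = 4100.0 × ln(7.165) = 4100.0 × 1.9693 ≈ 8074 m/s.

Δv ≈ 8070 m/s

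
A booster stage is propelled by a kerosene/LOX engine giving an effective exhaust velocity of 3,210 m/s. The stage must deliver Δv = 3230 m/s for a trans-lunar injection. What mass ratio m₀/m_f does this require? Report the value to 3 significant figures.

m₀/m_f = exp(Δv / v_e) = exp(3230 / 3210.0) = exp(1.0062) = 2.7353.

mass ratio ≈ 2.74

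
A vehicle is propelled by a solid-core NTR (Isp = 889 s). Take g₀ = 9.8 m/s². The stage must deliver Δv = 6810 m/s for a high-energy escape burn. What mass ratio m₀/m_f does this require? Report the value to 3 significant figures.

mass ratio ≈ 2.19

v_e = Isp · g₀ = 889 × 9.8 = 8712.2 m/s.
m₀/m_f = exp(Δv / v_e) = exp(6810 / 8712.2) = exp(0.7817) = 2.1851.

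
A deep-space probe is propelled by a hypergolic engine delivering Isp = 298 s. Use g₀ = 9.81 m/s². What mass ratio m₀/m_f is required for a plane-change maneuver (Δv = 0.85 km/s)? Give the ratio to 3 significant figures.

v_e = Isp · g₀ = 298 × 9.81 = 2923.4 m/s.
m₀/m_f = exp(Δv / v_e) = exp(850 / 2923.4) = exp(0.2908) = 1.3374.

mass ratio ≈ 1.34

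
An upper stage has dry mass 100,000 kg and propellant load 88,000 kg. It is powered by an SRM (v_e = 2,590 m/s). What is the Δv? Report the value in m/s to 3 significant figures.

Δv ≈ 1630 m/s

m₀ = m_dry + m_prop = 100,000 + 88,000 = 188,000 kg.
Δv = v_e · ln(m₀/m_f) = 2590.0 × ln(1.88) = 2590.0 × 0.6313 ≈ 1635.0 m/s.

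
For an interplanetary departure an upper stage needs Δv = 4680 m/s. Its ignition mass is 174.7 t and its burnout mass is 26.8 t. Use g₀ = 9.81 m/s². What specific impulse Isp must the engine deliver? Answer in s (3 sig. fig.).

Isp ≈ 254 s

ln(m₀/m_f) = ln(174700/26800) = ln(6.519) = 1.8747.
v_e = Δv / ln(m₀/m_f) = 4680 / 1.8747 = 2496.4 m/s.
Isp = v_e / g₀ = 2496.4 / 9.81 = 254.5 s.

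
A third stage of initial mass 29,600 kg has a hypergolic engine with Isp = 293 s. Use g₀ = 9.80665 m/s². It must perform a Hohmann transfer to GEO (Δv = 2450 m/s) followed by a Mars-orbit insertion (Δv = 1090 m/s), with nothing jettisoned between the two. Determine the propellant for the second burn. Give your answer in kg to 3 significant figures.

propellant for the second burn ≈ 3980 kg

v_e = Isp · g₀ = 293 × 9.80665 = 2873.3 m/s.
After the first burn: m = 29600 × exp(−2450/2873.3) = 29600 × 0.42628 = 12,617.9 kg.
After the second burn: m = 12,617.9 × exp(−1090/2873.3) = 12,617.9 × 0.68431 = 8,634.56 kg.
Second-burn propellant = 12,617.9 − 8,634.56 = 3,983.34 kg.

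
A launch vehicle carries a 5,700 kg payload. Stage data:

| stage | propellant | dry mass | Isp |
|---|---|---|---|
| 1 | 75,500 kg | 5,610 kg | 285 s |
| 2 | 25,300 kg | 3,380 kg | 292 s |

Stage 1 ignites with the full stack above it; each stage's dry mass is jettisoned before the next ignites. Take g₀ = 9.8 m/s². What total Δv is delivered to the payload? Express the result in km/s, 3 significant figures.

Δv ≈ 6.77 km/s

Ignition mass of stage 1 = 75,500+5,610 + 25,300+3,380 + 5,700 = 115,490 kg.
Stage 1: m₀ = 115,490 kg, m_f = 115,490 − 75,500 = 39,990 kg; Δv = 285×9.8×ln(2.888) = 2793.0×1.0606 ≈ 2962 m/s.
Stage 2: m₀ = 34,380 kg, m_f = 34,380 − 25,300 = 9,080 kg; Δv = 292×9.8×ln(3.786) = 2861.6×1.3314 ≈ 3810 m/s.
Total Δv = 2962 + 3810 = 6772 m/s.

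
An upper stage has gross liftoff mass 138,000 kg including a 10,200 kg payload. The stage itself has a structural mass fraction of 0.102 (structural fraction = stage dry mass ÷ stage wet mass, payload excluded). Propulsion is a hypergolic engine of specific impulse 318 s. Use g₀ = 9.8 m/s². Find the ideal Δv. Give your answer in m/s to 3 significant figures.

Stage wet mass = m₀ − payload = 138,000 − 10,200 = 127,800 kg.
Stage dry mass = ε × stage wet mass = 0.102 × 127,800 = 13,035.6 kg.
Burnout mass m_f = stage dry + payload = 13,035.6 + 10,200 = 23,235.6 kg.
v_e = Isp · g₀ = 318 × 9.8 = 3116.4 m/s.
Using Δv = v_e ln(m₀/m_f): Δv = v_e · ln(138,000/23,235.6) = 3116.4 × ln(5.939) = 3116.4 × 1.7816 ≈ 5552 m/s.

Δv ≈ 5550 m/s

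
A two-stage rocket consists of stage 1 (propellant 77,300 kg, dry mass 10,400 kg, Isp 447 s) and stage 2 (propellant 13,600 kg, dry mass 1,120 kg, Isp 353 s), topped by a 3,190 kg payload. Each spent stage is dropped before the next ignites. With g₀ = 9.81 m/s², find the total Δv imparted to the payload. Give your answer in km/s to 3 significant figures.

Δv ≈ 10.7 km/s

Ignition mass of stage 1 = 77,300+10,400 + 13,600+1,120 + 3,190 = 105,610 kg.
Stage 1: m₀ = 105,610 kg, m_f = 105,610 − 77,300 = 28,310 kg; Δv = 447×9.81×ln(3.73) = 4385.1×1.3165 ≈ 5773 m/s.
Stage 2: m₀ = 17,910 kg, m_f = 17,910 − 13,600 = 4,310 kg; Δv = 353×9.81×ln(4.155) = 3462.9×1.4244 ≈ 4933 m/s.
Total Δv = 5773 + 4933 = 10706 m/s.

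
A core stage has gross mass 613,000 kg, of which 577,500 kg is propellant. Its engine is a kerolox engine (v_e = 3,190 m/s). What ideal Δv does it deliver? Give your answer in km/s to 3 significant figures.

m_f = m₀ − m_prop = 613,000 − 577,500 = 35,500 kg.
From the ideal rocket equation, Δv = v_e · ln(m₀/m_f) = 3190.0 × ln(17.27) = 3190.0 × 2.8488 ≈ 9087.8 m/s.

Δv ≈ 9.09 km/s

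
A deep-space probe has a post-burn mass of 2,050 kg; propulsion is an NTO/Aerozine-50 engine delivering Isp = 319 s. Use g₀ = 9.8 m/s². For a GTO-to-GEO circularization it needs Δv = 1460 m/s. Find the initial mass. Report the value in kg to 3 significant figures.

v_e = Isp · g₀ = 319 × 9.8 = 3126.2 m/s.
m₀/m_f = exp(Δv / v_e) = exp(1460 / 3126.2) = exp(0.4670) = 1.5952.
m₀ = m_f × 1.5952 = 2,050 × 1.5952 = 3,270.16 kg.

initial mass ≈ 3270 kg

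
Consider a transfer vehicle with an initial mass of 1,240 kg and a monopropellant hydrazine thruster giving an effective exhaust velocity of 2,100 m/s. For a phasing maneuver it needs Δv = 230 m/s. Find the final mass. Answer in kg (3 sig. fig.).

By the Tsiolkovsky rocket equation, m₀/m_f = exp(Δv / v_e) = exp(230 / 2100.0) = exp(0.1095) = 1.1157.
m_f = m₀ / 1.1157 = 1,240 / 1.1157 = 1,111.41 kg.

final mass ≈ 1110 kg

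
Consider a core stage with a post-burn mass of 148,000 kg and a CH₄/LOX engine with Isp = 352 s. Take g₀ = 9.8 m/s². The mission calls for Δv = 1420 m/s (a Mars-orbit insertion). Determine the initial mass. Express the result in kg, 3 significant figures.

initial mass ≈ 223000 kg

v_e = Isp · g₀ = 352 × 9.8 = 3449.6 m/s.
Rocket equation: m₀/m_f = exp(Δv / v_e) = exp(1420 / 3449.6) = exp(0.4116) = 1.5093.
m₀ = m_f × 1.5093 = 148,000 × 1.5093 = 223,376 kg.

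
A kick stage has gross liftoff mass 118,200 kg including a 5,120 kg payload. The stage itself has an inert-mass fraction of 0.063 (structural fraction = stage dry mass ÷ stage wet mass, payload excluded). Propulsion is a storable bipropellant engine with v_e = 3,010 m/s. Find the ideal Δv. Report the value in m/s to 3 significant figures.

Stage wet mass = m₀ − payload = 118,200 − 5,120 = 113,080 kg.
Stage dry mass = ε × stage wet mass = 0.063 × 113,080 = 7,124.04 kg.
Burnout mass m_f = stage dry + payload = 7,124.04 + 5,120 = 12,244.04 kg.
Δv = v_e · ln(118,200/12,244.04) = 3010.0 × ln(9.654) = 3010.0 × 2.2673 ≈ 6825 m/s.

Δv ≈ 6820 m/s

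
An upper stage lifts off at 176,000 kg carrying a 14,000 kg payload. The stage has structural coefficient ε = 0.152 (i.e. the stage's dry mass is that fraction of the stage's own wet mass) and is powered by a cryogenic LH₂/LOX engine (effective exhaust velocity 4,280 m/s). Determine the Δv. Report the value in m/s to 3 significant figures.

Δv ≈ 6490 m/s

Stage wet mass = m₀ − payload = 176,000 − 14,000 = 162,000 kg.
Stage dry mass = ε × stage wet mass = 0.152 × 162,000 = 24,624 kg.
Burnout mass m_f = stage dry + payload = 24,624 + 14,000 = 38,624 kg.
Δv = v_e · ln(176,000/38,624) = 4280.0 × ln(4.557) = 4280.0 × 1.5166 ≈ 6491 m/s.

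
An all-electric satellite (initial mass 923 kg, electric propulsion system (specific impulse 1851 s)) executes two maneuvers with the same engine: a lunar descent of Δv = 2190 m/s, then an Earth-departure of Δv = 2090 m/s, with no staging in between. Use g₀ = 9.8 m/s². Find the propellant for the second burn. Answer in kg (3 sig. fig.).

propellant for the second burn ≈ 89.0 kg

v_e = Isp · g₀ = 1851 × 9.8 = 18139.8 m/s.
After the first burn: m = 923 × exp(−2190/18139.8) = 923 × 0.88627 = 818.027 kg.
After the second burn: m = 818.027 × exp(−2090/18139.8) = 818.027 × 0.89117 = 729.001 kg.
Second-burn propellant = 818.027 − 729.001 = 89.026 kg.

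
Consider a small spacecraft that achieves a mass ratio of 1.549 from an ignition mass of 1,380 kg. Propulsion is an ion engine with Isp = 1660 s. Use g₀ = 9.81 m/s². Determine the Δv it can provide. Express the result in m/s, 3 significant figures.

v_e = Isp · g₀ = 1660 × 9.81 = 16284.6 m/s.
By the Tsiolkovsky rocket equation, Δv = v_e · ln(1.549) = 16284.6 × 0.4376 ≈ 7126.3 m/s.

Δv ≈ 7130 m/s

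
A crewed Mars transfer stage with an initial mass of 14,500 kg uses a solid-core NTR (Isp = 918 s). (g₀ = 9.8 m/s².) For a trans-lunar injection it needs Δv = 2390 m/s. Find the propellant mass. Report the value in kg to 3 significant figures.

v_e = Isp · g₀ = 918 × 9.8 = 8996.4 m/s.
Using Δv = v_e ln(m₀/m_f): m₀/m_f = exp(Δv / v_e) = exp(2390 / 8996.4) = exp(0.2657) = 1.3043.
m_f = 14,500 / 1.3043 = 11,117.1 kg, so propellant = m₀ − m_f = 14,500 − 11,117.1 = 3,382.9 kg.

propellant mass ≈ 3380 kg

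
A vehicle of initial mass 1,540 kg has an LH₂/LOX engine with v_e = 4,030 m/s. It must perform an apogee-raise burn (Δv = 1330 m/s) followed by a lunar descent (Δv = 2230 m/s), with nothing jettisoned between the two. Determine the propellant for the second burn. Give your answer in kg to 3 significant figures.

After the first burn: m = 1540 × exp(−1330/4030.0) = 1540 × 0.71891 = 1,107.12 kg.
After the second burn: m = 1,107.12 × exp(−2230/4030.0) = 1,107.12 × 0.57502 = 636.616 kg.
Second-burn propellant = 1,107.12 − 636.616 = 470.504 kg.

propellant for the second burn ≈ 471 kg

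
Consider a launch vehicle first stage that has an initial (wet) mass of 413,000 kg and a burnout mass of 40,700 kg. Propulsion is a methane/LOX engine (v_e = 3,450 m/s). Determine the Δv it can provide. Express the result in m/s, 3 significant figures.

Δv ≈ 7990 m/s

Δv = v_e · ln(m₀/m_f) = 3450.0 × ln(10.15) = 3450.0 × 2.3172 ≈ 7994.4 m/s.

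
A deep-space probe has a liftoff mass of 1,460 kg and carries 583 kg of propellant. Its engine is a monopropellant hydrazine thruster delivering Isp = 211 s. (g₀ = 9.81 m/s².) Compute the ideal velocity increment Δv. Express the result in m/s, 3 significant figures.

v_e = Isp · g₀ = 211 × 9.81 = 2069.9 m/s.
m_f = m₀ − m_prop = 1,460 − 583 = 877 kg.
Rocket equation: Δv = v_e · ln(m₀/m_f) = 2069.9 × ln(1.665) = 2069.9 × 0.5097 ≈ 1055.0 m/s.

Δv ≈ 1060 m/s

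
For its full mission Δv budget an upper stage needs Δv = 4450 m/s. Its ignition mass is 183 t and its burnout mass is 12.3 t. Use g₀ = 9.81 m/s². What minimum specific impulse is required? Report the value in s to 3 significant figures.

ln(m₀/m_f) = ln(183000/12300) = ln(14.88) = 2.6999.
Using Δv = v_e ln(m₀/m_f): v_e = Δv / ln(m₀/m_f) = 4450 / 2.6999 = 1648.2 m/s.
Isp = v_e / g₀ = 1648.2 / 9.81 = 168.0 s.

Isp ≈ 168 s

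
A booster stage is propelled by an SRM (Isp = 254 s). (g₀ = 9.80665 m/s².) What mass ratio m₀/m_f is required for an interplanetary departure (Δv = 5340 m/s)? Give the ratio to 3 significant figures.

v_e = Isp · g₀ = 254 × 9.80665 = 2490.9 m/s.
m₀/m_f = exp(Δv / v_e) = exp(5340 / 2490.9) = exp(2.1438) = 8.5319.

mass ratio ≈ 8.53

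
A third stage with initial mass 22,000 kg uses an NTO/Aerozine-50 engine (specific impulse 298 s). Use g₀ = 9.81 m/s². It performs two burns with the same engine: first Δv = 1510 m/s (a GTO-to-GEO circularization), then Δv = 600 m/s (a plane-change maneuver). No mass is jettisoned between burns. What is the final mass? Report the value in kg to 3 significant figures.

v_e = Isp · g₀ = 298 × 9.81 = 2923.4 m/s.
After the first burn: m = 22000 × exp(−1510/2923.4) = 22000 × 0.59659 = 13,125 kg.
After the second burn: m = 13,125 × exp(−600/2923.4) = 13,125 × 0.81445 = 10,689.7 kg.

final mass ≈ 10700 kg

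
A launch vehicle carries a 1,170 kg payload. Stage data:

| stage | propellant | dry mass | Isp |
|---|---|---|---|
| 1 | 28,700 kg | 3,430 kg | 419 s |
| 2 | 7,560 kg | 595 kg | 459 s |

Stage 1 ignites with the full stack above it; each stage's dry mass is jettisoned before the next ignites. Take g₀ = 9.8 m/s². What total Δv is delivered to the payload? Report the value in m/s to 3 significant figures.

Δv ≈ 12300 m/s

Ignition mass of stage 1 = 28,700+3,430 + 7,560+595 + 1,170 = 41,455 kg.
Stage 1: m₀ = 41,455 kg, m_f = 41,455 − 28,700 = 12,755 kg; Δv = 419×9.8×ln(3.25) = 4106.2×1.1787 ≈ 4840 m/s.
Stage 2: m₀ = 9,325 kg, m_f = 9,325 − 7,560 = 1,765 kg; Δv = 459×9.8×ln(5.283) = 4498.2×1.6645 ≈ 7487 m/s.
Total Δv = 4840 + 7487 = 12327 m/s.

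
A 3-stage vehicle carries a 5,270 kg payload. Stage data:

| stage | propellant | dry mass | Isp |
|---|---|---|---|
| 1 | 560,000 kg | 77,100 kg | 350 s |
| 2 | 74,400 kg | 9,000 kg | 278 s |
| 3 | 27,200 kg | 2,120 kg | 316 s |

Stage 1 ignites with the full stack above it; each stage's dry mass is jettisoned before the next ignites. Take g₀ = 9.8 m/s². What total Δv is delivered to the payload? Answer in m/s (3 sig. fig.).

Ignition mass of stage 1 = 560,000+77,100 + 74,400+9,000 + 27,200+2,120 + 5,270 = 755,090 kg.
Stage 1: m₀ = 755,090 kg, m_f = 755,090 − 560,000 = 195,090 kg; Δv = 350×9.8×ln(3.87) = 3430.0×1.3534 ≈ 4642 m/s.
Stage 2: m₀ = 117,990 kg, m_f = 117,990 − 74,400 = 43,590 kg; Δv = 278×9.8×ln(2.707) = 2724.4×0.9958 ≈ 2713 m/s.
Stage 3: m₀ = 34,590 kg, m_f = 34,590 − 27,200 = 7,390 kg; Δv = 316×9.8×ln(4.681) = 3096.8×1.5434 ≈ 4780 m/s.
Total Δv = 4642 + 2713 + 4780 = 12135 m/s.

Δv ≈ 12100 m/s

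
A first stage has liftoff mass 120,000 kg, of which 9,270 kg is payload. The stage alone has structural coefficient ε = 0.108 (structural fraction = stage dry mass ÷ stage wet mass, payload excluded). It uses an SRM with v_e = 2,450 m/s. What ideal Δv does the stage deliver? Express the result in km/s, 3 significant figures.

Δv ≈ 4.24 km/s

Stage wet mass = m₀ − payload = 120,000 − 9,270 = 110,730 kg.
Stage dry mass = ε × stage wet mass = 0.108 × 110,730 = 11,958.8 kg.
Burnout mass m_f = stage dry + payload = 11,958.8 + 9,270 = 21,228.8 kg.
Δv = v_e · ln(120,000/21,228.8) = 2450.0 × ln(5.653) = 2450.0 × 1.7321 ≈ 4244 m/s.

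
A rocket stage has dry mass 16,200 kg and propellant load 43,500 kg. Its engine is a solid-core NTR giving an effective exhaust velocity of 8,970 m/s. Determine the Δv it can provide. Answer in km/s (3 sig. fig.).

m₀ = m_dry + m_prop = 16,200 + 43,500 = 59,700 kg.
From the ideal rocket equation, Δv = v_e · ln(m₀/m_f) = 8970.0 × ln(3.685) = 8970.0 × 1.3043 ≈ 11699.8 m/s.

Δv ≈ 11.7 km/s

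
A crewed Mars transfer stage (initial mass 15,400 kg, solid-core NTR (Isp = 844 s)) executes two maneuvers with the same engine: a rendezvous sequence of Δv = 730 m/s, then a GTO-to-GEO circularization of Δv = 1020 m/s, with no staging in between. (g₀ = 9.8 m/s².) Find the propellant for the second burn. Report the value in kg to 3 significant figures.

propellant for the second burn ≈ 1640 kg

v_e = Isp · g₀ = 844 × 9.8 = 8271.2 m/s.
After the first burn: m = 15400 × exp(−730/8271.2) = 15400 × 0.91552 = 14,099 kg.
After the second burn: m = 14,099 × exp(−1020/8271.2) = 14,099 × 0.88398 = 12,463.2 kg.
Second-burn propellant = 14,099 − 12,463.2 = 1,635.8 kg.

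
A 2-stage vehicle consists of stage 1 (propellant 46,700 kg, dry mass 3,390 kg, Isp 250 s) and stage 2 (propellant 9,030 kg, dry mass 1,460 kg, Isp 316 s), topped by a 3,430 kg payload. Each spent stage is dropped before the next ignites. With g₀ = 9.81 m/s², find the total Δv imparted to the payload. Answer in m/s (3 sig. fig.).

Ignition mass of stage 1 = 46,700+3,390 + 9,030+1,460 + 3,430 = 64,010 kg.
Stage 1: m₀ = 64,010 kg, m_f = 64,010 − 46,700 = 17,310 kg; Δv = 250×9.81×ln(3.698) = 2452.5×1.3078 ≈ 3207 m/s.
Stage 2: m₀ = 13,920 kg, m_f = 13,920 − 9,030 = 4,890 kg; Δv = 316×9.81×ln(2.847) = 3100.0×1.0461 ≈ 3243 m/s.
Total Δv = 3207 + 3243 = 6450 m/s.

Δv ≈ 6450 m/s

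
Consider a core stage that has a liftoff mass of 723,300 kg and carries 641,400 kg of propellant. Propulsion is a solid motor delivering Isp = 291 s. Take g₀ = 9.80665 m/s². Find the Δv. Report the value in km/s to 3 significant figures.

v_e = Isp · g₀ = 291 × 9.80665 = 2853.7 m/s.
m_f = m₀ − m_prop = 723,300 − 641,400 = 81,900 kg.
Using Δv = v_e ln(m₀/m_f): Δv = v_e · ln(m₀/m_f) = 2853.7 × ln(8.832) = 2853.7 × 2.1783 ≈ 6216.4 m/s.

Δv ≈ 6.22 km/s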